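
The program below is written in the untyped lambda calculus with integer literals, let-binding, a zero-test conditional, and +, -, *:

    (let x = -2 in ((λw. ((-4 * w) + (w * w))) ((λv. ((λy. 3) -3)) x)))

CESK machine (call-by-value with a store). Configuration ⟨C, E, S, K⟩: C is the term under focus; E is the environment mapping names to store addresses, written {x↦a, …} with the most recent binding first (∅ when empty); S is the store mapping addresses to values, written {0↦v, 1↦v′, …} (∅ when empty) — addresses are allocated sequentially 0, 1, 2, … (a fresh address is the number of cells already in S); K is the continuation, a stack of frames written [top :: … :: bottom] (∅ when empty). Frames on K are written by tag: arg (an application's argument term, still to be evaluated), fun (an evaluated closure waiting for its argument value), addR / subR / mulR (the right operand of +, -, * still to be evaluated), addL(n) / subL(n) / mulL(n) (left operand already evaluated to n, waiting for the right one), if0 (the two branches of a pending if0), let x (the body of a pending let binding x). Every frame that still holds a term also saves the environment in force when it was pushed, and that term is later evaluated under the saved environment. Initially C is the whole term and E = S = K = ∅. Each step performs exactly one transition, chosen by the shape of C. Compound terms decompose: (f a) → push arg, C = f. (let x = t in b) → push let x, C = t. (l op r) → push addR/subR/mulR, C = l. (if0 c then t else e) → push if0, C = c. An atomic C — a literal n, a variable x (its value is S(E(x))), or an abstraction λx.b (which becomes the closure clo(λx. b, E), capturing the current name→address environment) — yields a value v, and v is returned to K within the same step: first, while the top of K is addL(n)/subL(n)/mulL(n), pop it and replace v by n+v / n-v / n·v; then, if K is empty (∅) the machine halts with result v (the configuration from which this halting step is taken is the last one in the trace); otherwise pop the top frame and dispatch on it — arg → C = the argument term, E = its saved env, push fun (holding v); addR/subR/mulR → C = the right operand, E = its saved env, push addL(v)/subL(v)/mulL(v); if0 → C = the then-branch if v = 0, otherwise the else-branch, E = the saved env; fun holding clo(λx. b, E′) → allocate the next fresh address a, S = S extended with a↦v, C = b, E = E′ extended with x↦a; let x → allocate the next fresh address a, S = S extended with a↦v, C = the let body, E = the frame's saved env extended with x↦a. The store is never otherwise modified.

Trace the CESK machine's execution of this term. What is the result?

Answer: -3

Derivation:
[0] <C=(let x = -2 in ((λw. ((-4 * w) + (w * w))) ((λv. ((λy. 3) -3)) x))), E=∅, S=∅, K=∅>
[1] <C=-2, E=∅, S=∅, K=[let x]>
[2] <C=((λw. ((-4 * w) + (w * w))) ((λv. ((λy. 3) -3)) x)), E={x↦0}, S={0↦-2}, K=∅>
[3] <C=(λw. ((-4 * w) + (w * w))), E={x↦0}, S={0↦-2}, K=[arg]>
[4] <C=((λv. ((λy. 3) -3)) x), E={x↦0}, S={0↦-2}, K=[fun]>
[5] <C=(λv. ((λy. 3) -3)), E={x↦0}, S={0↦-2}, K=[arg :: fun]>
[6] <C=x, E={x↦0}, S={0↦-2}, K=[fun :: fun]>
[7] <C=((λy. 3) -3), E={v↦1, x↦0}, S={0↦-2, 1↦-2}, K=[fun]>
[8] <C=(λy. 3), E={v↦1, x↦0}, S={0↦-2, 1↦-2}, K=[arg :: fun]>
[9] <C=-3, E={v↦1, x↦0}, S={0↦-2, 1↦-2}, K=[fun :: fun]>
[10] <C=3, E={y↦2, v↦1, x↦0}, S={0↦-2, 1↦-2, 2↦-3}, K=[fun]>
[11] <C=((-4 * w) + (w * w)), E={w↦3, x↦0}, S={0↦-2, 1↦-2, 2↦-3, 3↦3}, K=∅>
[12] <C=(-4 * w), E={w↦3, x↦0}, S={0↦-2, 1↦-2, 2↦-3, 3↦3}, K=[addR]>
[13] <C=-4, E={w↦3, x↦0}, S={0↦-2, 1↦-2, 2↦-3, 3↦3}, K=[mulR :: addR]>
[14] <C=w, E={w↦3, x↦0}, S={0↦-2, 1↦-2, 2↦-3, 3↦3}, K=[mulL(-4) :: addR]>
[15] <C=(w * w), E={w↦3, x↦0}, S={0↦-2, 1↦-2, 2↦-3, 3↦3}, K=[addL(-12)]>
[16] <C=w, E={w↦3, x↦0}, S={0↦-2, 1↦-2, 2↦-3, 3↦3}, K=[mulR :: addL(-12)]>
[17] <C=w, E={w↦3, x↦0}, S={0↦-2, 1↦-2, 2↦-3, 3↦3}, K=[mulL(3) :: addL(-12)]>
→ final value -3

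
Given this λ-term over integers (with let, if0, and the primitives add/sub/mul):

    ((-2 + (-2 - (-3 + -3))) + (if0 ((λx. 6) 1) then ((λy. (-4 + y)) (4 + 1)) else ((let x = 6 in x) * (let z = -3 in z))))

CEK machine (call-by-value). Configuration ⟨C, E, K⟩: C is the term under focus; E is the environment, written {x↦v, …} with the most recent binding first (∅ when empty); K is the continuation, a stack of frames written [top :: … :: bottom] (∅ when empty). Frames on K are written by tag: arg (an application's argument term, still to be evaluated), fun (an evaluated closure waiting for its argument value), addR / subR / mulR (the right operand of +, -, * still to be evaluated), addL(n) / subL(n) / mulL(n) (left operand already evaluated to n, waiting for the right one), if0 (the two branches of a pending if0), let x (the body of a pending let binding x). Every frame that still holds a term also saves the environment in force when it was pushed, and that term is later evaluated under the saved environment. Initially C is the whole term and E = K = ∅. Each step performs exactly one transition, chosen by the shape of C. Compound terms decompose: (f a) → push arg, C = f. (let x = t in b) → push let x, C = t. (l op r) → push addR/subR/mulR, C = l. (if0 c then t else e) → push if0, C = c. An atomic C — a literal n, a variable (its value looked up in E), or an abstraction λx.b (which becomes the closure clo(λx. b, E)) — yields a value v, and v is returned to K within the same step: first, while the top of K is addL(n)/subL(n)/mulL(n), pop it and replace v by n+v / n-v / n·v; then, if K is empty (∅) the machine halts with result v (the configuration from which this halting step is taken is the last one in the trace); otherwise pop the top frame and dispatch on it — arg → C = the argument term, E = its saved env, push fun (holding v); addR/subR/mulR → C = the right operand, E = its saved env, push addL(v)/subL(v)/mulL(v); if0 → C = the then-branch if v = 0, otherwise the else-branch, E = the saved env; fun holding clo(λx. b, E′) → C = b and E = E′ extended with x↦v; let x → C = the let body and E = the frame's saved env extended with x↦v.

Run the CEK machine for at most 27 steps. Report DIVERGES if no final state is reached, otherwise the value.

t=0: ⟨C=((-2 + (-2 - (-3 + -3))) + (if0 ((λx. 6) 1) then ((λy. (-4 + y)) (4 + 1)) else ((let x = 6 in x) * (let z = -3 in z)))); E=∅; K=∅⟩
t=1: ⟨C=(-2 + (-2 - (-3 + -3))); E=∅; K=[addR]⟩
t=2: ⟨C=-2; E=∅; K=[addR :: addR]⟩
t=3: ⟨C=(-2 - (-3 + -3)); E=∅; K=[addL(-2) :: addR]⟩
t=4: ⟨C=-2; E=∅; K=[subR :: addL(-2) :: addR]⟩
t=5: ⟨C=(-3 + -3); E=∅; K=[subL(-2) :: addL(-2) :: addR]⟩
t=6: ⟨C=-3; E=∅; K=[addR :: subL(-2) :: addL(-2) :: addR]⟩
t=7: ⟨C=-3; E=∅; K=[addL(-3) :: subL(-2) :: addL(-2) :: addR]⟩
t=8: ⟨C=(if0 ((λx. 6) 1) then ((λy. (-4 + y)) (4 + 1)) else ((let x = 6 in x) * (let z = -3 in z))); E=∅; K=[addL(2)]⟩
t=9: ⟨C=((λx. 6) 1); E=∅; K=[if0 :: addL(2)]⟩
t=10: ⟨C=(λx. 6); E=∅; K=[arg :: if0 :: addL(2)]⟩
t=11: ⟨C=1; E=∅; K=[fun :: if0 :: addL(2)]⟩
t=12: ⟨C=6; E={x↦1}; K=[if0 :: addL(2)]⟩
t=13: ⟨C=((let x = 6 in x) * (let z = -3 in z)); E=∅; K=[addL(2)]⟩
t=14: ⟨C=(let x = 6 in x); E=∅; K=[mulR :: addL(2)]⟩
t=15: ⟨C=6; E=∅; K=[let x :: mulR :: addL(2)]⟩
t=16: ⟨C=x; E={x↦6}; K=[mulR :: addL(2)]⟩
t=17: ⟨C=(let z = -3 in z); E=∅; K=[mulL(6) :: addL(2)]⟩
t=18: ⟨C=-3; E=∅; K=[let z :: mulL(6) :: addL(2)]⟩
t=19: ⟨C=z; E={z↦-3}; K=[mulL(6) :: addL(2)]⟩
→ final value -16

Answer: -16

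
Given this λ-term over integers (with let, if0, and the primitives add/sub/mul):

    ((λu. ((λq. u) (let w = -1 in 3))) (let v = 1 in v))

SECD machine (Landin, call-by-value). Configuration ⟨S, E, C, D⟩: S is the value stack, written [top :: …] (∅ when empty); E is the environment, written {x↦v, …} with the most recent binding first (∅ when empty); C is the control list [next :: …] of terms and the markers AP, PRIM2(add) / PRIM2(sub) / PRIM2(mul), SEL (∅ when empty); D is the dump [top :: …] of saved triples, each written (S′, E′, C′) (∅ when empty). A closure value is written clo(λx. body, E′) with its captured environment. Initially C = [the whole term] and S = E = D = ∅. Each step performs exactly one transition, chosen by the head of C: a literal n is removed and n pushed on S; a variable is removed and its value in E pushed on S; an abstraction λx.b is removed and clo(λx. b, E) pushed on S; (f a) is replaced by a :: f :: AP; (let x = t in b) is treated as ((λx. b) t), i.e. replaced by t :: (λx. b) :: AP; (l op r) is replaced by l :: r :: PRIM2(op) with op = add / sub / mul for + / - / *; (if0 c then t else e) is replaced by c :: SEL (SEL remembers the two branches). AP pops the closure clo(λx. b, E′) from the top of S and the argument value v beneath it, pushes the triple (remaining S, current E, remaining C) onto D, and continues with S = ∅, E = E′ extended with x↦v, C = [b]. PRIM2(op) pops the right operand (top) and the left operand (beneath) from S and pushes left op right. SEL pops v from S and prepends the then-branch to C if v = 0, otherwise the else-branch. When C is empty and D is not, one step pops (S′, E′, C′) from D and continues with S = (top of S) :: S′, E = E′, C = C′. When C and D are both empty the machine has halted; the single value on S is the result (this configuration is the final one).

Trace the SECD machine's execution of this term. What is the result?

[0] <S=∅, E=∅, C=[((λu. ((λq. u) (let w = -1 in 3))) (let v = 1 in v))], D=∅>
[1] <S=∅, E=∅, C=[(let v = 1 in v) :: (λu. ((λq. u) (let w = -1 in 3))) :: AP], D=∅>
[2] <S=∅, E=∅, C=[1 :: (λv. v) :: AP :: (λu. ((λq. u) (let w = -1 in 3))) :: AP], D=∅>
[3] <S=[1], E=∅, C=[(λv. v) :: AP :: (λu. ((λq. u) (let w = -1 in 3))) :: AP], D=∅>
[4] <S=[clo(λv. v, ∅) :: 1], E=∅, C=[AP :: (λu. ((λq. u) (let w = -1 in 3))) :: AP], D=∅>
[5] <S=∅, E={v↦1}, C=[v], D=[(∅, ∅, [(λu. ((λq. u) (let w = -1 in 3))) :: AP])]>
[6] <S=[1], E={v↦1}, C=∅, D=[(∅, ∅, [(λu. ((λq. u) (let w = -1 in 3))) :: AP])]>
[7] <S=[1], E=∅, C=[(λu. ((λq. u) (let w = -1 in 3))) :: AP], D=∅>
[8] <S=[clo(λu. ((λq. u) (let w = -1 in 3)), ∅) :: 1], E=∅, C=[AP], D=∅>
[9] <S=∅, E={u↦1}, C=[((λq. u) (let w = -1 in 3))], D=[(∅, ∅, ∅)]>
[10] <S=∅, E={u↦1}, C=[(let w = -1 in 3) :: (λq. u) :: AP], D=[(∅, ∅, ∅)]>
[11] <S=∅, E={u↦1}, C=[-1 :: (λw. 3) :: AP :: (λq. u) :: AP], D=[(∅, ∅, ∅)]>
[12] <S=[-1], E={u↦1}, C=[(λw. 3) :: AP :: (λq. u) :: AP], D=[(∅, ∅, ∅)]>
[13] <S=[clo(λw. 3, {u↦1}) :: -1], E={u↦1}, C=[AP :: (λq. u) :: AP], D=[(∅, ∅, ∅)]>
[14] <S=∅, E={w↦-1, u↦1}, C=[3], D=[(∅, {u↦1}, [(λq. u) :: AP]) :: (∅, ∅, ∅)]>
[15] <S=[3], E={w↦-1, u↦1}, C=∅, D=[(∅, {u↦1}, [(λq. u) :: AP]) :: (∅, ∅, ∅)]>
[16] <S=[3], E={u↦1}, C=[(λq. u) :: AP], D=[(∅, ∅, ∅)]>
[17] <S=[clo(λq. u, {u↦1}) :: 3], E={u↦1}, C=[AP], D=[(∅, ∅, ∅)]>
[18] <S=∅, E={q↦3, u↦1}, C=[u], D=[(∅, {u↦1}, ∅) :: (∅, ∅, ∅)]>
[19] <S=[1], E={q↦3, u↦1}, C=∅, D=[(∅, {u↦1}, ∅) :: (∅, ∅, ∅)]>
[20] <S=[1], E={u↦1}, C=∅, D=[(∅, ∅, ∅)]>
[21] <S=[1], E=∅, C=∅, D=∅>
→ final value 1

Answer: 1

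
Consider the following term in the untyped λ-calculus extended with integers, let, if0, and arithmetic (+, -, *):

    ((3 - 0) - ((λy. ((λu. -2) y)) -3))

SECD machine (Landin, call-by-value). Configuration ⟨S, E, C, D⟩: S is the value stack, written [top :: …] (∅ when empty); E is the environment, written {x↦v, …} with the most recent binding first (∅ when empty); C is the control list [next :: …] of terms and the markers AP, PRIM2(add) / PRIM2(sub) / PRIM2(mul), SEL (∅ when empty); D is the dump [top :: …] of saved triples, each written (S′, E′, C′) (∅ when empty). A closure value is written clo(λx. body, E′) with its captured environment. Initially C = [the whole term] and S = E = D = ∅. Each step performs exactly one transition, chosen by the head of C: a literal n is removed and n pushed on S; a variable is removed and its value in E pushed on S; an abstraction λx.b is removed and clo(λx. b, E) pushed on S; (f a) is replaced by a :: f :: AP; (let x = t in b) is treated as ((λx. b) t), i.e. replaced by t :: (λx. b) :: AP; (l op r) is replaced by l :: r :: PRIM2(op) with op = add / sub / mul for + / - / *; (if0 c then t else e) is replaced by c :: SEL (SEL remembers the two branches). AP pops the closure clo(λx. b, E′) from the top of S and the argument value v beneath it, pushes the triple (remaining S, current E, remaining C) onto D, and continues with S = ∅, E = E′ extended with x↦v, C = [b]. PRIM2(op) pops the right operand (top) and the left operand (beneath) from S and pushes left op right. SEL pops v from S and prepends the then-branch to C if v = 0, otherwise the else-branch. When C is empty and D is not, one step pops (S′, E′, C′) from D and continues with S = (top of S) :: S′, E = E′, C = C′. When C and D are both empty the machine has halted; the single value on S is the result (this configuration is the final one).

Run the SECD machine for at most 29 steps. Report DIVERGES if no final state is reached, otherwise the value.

[0] <S=∅, E=∅, C=[((3 - 0) - ((λy. ((λu. -2) y)) -3))], D=∅>
[1] <S=∅, E=∅, C=[(3 - 0) :: ((λy. ((λu. -2) y)) -3) :: PRIM2(sub)], D=∅>
[2] <S=∅, E=∅, C=[3 :: 0 :: PRIM2(sub) :: ((λy. ((λu. -2) y)) -3) :: PRIM2(sub)], D=∅>
[3] <S=[3], E=∅, C=[0 :: PRIM2(sub) :: ((λy. ((λu. -2) y)) -3) :: PRIM2(sub)], D=∅>
[4] <S=[0 :: 3], E=∅, C=[PRIM2(sub) :: ((λy. ((λu. -2) y)) -3) :: PRIM2(sub)], D=∅>
[5] <S=[3], E=∅, C=[((λy. ((λu. -2) y)) -3) :: PRIM2(sub)], D=∅>
[6] <S=[3], E=∅, C=[-3 :: (λy. ((λu. -2) y)) :: AP :: PRIM2(sub)], D=∅>
[7] <S=[-3 :: 3], E=∅, C=[(λy. ((λu. -2) y)) :: AP :: PRIM2(sub)], D=∅>
[8] <S=[clo(λy. ((λu. -2) y), ∅) :: -3 :: 3], E=∅, C=[AP :: PRIM2(sub)], D=∅>
[9] <S=∅, E={y↦-3}, C=[((λu. -2) y)], D=[([3], ∅, [PRIM2(sub)])]>
[10] <S=∅, E={y↦-3}, C=[y :: (λu. -2) :: AP], D=[([3], ∅, [PRIM2(sub)])]>
[11] <S=[-3], E={y↦-3}, C=[(λu. -2) :: AP], D=[([3], ∅, [PRIM2(sub)])]>
[12] <S=[clo(λu. -2, {y↦-3}) :: -3], E={y↦-3}, C=[AP], D=[([3], ∅, [PRIM2(sub)])]>
[13] <S=∅, E={u↦-3, y↦-3}, C=[-2], D=[(∅, {y↦-3}, ∅) :: ([3], ∅, [PRIM2(sub)])]>
[14] <S=[-2], E={u↦-3, y↦-3}, C=∅, D=[(∅, {y↦-3}, ∅) :: ([3], ∅, [PRIM2(sub)])]>
[15] <S=[-2], E={y↦-3}, C=∅, D=[([3], ∅, [PRIM2(sub)])]>
[16] <S=[-2 :: 3], E=∅, C=[PRIM2(sub)], D=∅>
[17] <S=[5], E=∅, C=∅, D=∅>
→ final value 5

Answer: 5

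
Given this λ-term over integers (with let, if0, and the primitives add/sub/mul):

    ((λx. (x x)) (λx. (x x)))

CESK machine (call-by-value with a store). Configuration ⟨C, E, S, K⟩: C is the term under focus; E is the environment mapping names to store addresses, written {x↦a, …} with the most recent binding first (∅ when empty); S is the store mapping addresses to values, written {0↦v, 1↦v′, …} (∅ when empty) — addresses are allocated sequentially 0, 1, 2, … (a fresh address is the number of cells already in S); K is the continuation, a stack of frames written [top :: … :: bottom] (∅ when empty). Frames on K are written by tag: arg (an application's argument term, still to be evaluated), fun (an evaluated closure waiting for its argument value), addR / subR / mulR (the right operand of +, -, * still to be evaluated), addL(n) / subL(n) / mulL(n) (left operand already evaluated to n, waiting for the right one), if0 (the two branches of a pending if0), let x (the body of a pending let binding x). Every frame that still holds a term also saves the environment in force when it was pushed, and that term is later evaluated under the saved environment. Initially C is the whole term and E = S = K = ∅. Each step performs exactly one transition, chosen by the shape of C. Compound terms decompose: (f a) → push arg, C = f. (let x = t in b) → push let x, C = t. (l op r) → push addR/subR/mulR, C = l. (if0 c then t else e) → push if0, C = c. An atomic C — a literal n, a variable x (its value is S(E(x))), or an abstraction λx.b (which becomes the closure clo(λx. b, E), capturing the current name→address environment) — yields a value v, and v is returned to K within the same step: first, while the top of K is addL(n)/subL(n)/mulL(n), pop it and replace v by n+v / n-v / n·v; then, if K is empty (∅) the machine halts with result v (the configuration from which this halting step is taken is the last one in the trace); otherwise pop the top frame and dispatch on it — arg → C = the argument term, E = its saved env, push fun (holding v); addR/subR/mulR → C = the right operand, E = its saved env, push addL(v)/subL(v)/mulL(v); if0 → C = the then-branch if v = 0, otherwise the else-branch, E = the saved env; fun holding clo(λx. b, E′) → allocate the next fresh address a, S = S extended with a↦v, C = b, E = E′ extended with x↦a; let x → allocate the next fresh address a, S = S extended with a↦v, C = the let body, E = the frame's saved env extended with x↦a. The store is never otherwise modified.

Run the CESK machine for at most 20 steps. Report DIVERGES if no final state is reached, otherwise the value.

t=0: <C=((λx. (x x)) (λx. (x x))), E=∅, S=∅, K=∅>
t=1: <C=(λx. (x x)), E=∅, S=∅, K=[arg]>
t=2: <C=(λx. (x x)), E=∅, S=∅, K=[fun]>
t=3: <C=(x x), E={x↦0}, S={0↦clo(λx. (x x), ∅)}, K=∅>
t=4: <C=x, E={x↦0}, S={0↦clo(λx. (x x), ∅)}, K=[arg]>
t=5: <C=x, E={x↦0}, S={0↦clo(λx. (x x), ∅)}, K=[fun]>
t=6: <C=(x x), E={x↦1}, S={0↦clo(λx. (x x), ∅), 1↦clo(λx. (x x), ∅)}, K=∅>
t=7: <C=x, E={x↦1}, S={0↦clo(λx. (x x), ∅), 1↦clo(λx. (x x), ∅)}, K=[arg]>
t=8: <C=x, E={x↦1}, S={0↦clo(λx. (x x), ∅), 1↦clo(λx. (x x), ∅)}, K=[fun]>
t=9: <C=(x x), E={x↦2}, S={0↦clo(λx. (x x), ∅), 1↦clo(λx. (x x), ∅), 2↦clo(λx. (x x), ∅)}, K=∅>
t=10: <C=x, E={x↦2}, S={0↦clo(λx. (x x), ∅), 1↦clo(λx. (x x), ∅), 2↦clo(λx. (x x), ∅)}, K=[arg]>
t=11: <C=x, E={x↦2}, S={0↦clo(λx. (x x), ∅), 1↦clo(λx. (x x), ∅), 2↦clo(λx. (x x), ∅)}, K=[fun]>
t=12: <C=(x x), E={x↦3}, S={0↦clo(λx. (x x), ∅), 1↦clo(λx. (x x), ∅), 2↦clo(λx. (x x), ∅), 3↦clo(λx. (x x), ∅)}, K=∅>
t=13: <C=x, E={x↦3}, S={0↦clo(λx. (x x), ∅), 1↦clo(λx. (x x), ∅), 2↦clo(λx. (x x), ∅), 3↦clo(λx. (x x), ∅)}, K=[arg]>
t=14: <C=x, E={x↦3}, S={0↦clo(λx. (x x), ∅), 1↦clo(λx. (x x), ∅), 2↦clo(λx. (x x), ∅), 3↦clo(λx. (x x), ∅)}, K=[fun]>
t=15: <C=(x x), E={x↦4}, S={0↦clo(λx. (x x), ∅), 1↦clo(λx. (x x), ∅), 2↦clo(λx. (x x), ∅), 3↦clo(λx. (x x), ∅), 4↦clo(λx. (x x), ∅)}, K=∅>
t=16: <C=x, E={x↦4}, S={0↦clo(λx. (x x), ∅), 1↦clo(λx. (x x), ∅), 2↦clo(λx. (x x), ∅), 3↦clo(λx. (x x), ∅), 4↦clo(λx. (x x), ∅)}, K=[arg]>
t=17: <C=x, E={x↦4}, S={0↦clo(λx. (x x), ∅), 1↦clo(λx. (x x), ∅), 2↦clo(λx. (x x), ∅), 3↦clo(λx. (x x), ∅), 4↦clo(λx. (x x), ∅)}, K=[fun]>
t=18: <C=(x x), E={x↦5}, S={0↦clo(λx. (x x), ∅), 1↦clo(λx. (x x), ∅), 2↦clo(λx. (x x), ∅), 3↦clo(λx. (x x), ∅), 4↦clo(λx. (x x), ∅), 5↦clo(λx. (x x), ∅)}, K=∅>
t=19: <C=x, E={x↦5}, S={0↦clo(λx. (x x), ∅), 1↦clo(λx. (x x), ∅), 2↦clo(λx. (x x), ∅), 3↦clo(λx. (x x), ∅), 4↦clo(λx. (x x), ∅), 5↦clo(λx. (x x), ∅)}, K=[arg]>
t=20: <C=x, E={x↦5}, S={0↦clo(λx. (x x), ∅), 1↦clo(λx. (x x), ∅), 2↦clo(λx. (x x), ∅), 3↦clo(λx. (x x), ∅), 4↦clo(λx. (x x), ∅), 5↦clo(λx. (x x), ∅)}, K=[fun]>
→ 20 transitions taken and the configuration is still not final: no result within 20 steps

Answer: DIVERGES (no final state within 20 steps)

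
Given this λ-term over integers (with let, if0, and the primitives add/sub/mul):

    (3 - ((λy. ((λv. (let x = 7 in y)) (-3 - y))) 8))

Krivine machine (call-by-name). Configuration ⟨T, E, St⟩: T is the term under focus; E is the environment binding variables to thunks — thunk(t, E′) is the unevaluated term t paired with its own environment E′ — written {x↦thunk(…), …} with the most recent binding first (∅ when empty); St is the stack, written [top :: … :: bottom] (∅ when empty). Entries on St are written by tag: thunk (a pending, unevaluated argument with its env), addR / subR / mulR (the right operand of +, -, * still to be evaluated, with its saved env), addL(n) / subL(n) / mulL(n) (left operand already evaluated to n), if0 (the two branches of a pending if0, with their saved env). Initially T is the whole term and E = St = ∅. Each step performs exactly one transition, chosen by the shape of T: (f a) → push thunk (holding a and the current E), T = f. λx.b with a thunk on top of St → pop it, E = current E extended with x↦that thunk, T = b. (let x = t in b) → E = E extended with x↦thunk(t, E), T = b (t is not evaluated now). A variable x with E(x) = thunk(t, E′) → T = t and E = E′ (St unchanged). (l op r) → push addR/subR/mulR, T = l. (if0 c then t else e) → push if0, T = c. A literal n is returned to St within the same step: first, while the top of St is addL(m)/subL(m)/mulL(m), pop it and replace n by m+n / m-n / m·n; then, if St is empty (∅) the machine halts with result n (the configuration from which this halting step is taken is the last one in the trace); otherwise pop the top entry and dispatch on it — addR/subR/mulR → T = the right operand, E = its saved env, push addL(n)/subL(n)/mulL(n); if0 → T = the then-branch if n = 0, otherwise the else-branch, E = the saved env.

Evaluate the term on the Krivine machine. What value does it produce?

Answer: -5

Execution trace:
[0] ⟨T=(3 - ((λy. ((λv. (let x = 7 in y)) (-3 - y))) 8)); E=∅; St=∅⟩
[1] ⟨T=3; E=∅; St=[subR]⟩
[2] ⟨T=((λy. ((λv. (let x = 7 in y)) (-3 - y))) 8); E=∅; St=[subL(3)]⟩
[3] ⟨T=(λy. ((λv. (let x = 7 in y)) (-3 - y))); E=∅; St=[thunk :: subL(3)]⟩
[4] ⟨T=((λv. (let x = 7 in y)) (-3 - y)); E={y↦thunk(8, ∅)}; St=[subL(3)]⟩
[5] ⟨T=(λv. (let x = 7 in y)); E={y↦thunk(8, ∅)}; St=[thunk :: subL(3)]⟩
[6] ⟨T=(let x = 7 in y); E={v↦thunk((-3 - y), {y↦thunk(8, ∅)}), y↦thunk(8, ∅)}; St=[subL(3)]⟩
[7] ⟨T=y; E={x↦thunk(7, {v↦thunk((-3 - y), {y↦thunk(8, ∅)}), y↦thunk(8, ∅)}), v↦thunk((-3 - y), {y↦thunk(8, ∅)}), y↦thunk(8, ∅)}; St=[subL(3)]⟩
[8] ⟨T=8; E=∅; St=[subL(3)]⟩
→ final value -5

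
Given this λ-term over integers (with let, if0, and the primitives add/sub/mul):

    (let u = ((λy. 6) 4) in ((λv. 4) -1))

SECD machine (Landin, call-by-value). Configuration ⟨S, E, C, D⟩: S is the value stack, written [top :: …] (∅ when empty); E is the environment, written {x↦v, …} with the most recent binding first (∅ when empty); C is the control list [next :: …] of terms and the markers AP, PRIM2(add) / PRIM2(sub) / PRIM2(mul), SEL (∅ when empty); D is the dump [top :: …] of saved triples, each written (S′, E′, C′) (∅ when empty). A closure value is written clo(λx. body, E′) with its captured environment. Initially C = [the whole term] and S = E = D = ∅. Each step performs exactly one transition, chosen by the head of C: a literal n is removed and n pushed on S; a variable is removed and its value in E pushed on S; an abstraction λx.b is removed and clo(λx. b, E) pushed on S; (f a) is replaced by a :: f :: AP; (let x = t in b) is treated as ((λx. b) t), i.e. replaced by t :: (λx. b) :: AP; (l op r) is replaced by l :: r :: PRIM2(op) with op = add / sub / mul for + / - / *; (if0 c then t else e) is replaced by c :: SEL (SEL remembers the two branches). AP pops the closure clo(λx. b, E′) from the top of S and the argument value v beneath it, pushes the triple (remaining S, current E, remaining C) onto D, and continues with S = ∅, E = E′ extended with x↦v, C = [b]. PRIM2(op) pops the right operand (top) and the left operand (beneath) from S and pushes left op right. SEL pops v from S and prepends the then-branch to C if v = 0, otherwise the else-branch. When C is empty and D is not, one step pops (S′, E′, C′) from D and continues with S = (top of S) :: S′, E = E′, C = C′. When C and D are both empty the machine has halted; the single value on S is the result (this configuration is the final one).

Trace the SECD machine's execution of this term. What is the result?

0. [S=∅ | E=∅ | C=[(let u = ((λy. 6) 4) in ((λv. 4) -1))] | D=∅]
1. [S=∅ | E=∅ | C=[((λy. 6) 4) :: (λu. ((λv. 4) -1)) :: AP] | D=∅]
2. [S=∅ | E=∅ | C=[4 :: (λy. 6) :: AP :: (λu. ((λv. 4) -1)) :: AP] | D=∅]
3. [S=[4] | E=∅ | C=[(λy. 6) :: AP :: (λu. ((λv. 4) -1)) :: AP] | D=∅]
4. [S=[clo(λy. 6, ∅) :: 4] | E=∅ | C=[AP :: (λu. ((λv. 4) -1)) :: AP] | D=∅]
5. [S=∅ | E={y↦4} | C=[6] | D=[(∅, ∅, [(λu. ((λv. 4) -1)) :: AP])]]
6. [S=[6] | E={y↦4} | C=∅ | D=[(∅, ∅, [(λu. ((λv. 4) -1)) :: AP])]]
7. [S=[6] | E=∅ | C=[(λu. ((λv. 4) -1)) :: AP] | D=∅]
8. [S=[clo(λu. ((λv. 4) -1), ∅) :: 6] | E=∅ | C=[AP] | D=∅]
9. [S=∅ | E={u↦6} | C=[((λv. 4) -1)] | D=[(∅, ∅, ∅)]]
10. [S=∅ | E={u↦6} | C=[-1 :: (λv. 4) :: AP] | D=[(∅, ∅, ∅)]]
11. [S=[-1] | E={u↦6} | C=[(λv. 4) :: AP] | D=[(∅, ∅, ∅)]]
12. [S=[clo(λv. 4, {u↦6}) :: -1] | E={u↦6} | C=[AP] | D=[(∅, ∅, ∅)]]
13. [S=∅ | E={v↦-1, u↦6} | C=[4] | D=[(∅, {u↦6}, ∅) :: (∅, ∅, ∅)]]
14. [S=[4] | E={v↦-1, u↦6} | C=∅ | D=[(∅, {u↦6}, ∅) :: (∅, ∅, ∅)]]
15. [S=[4] | E={u↦6} | C=∅ | D=[(∅, ∅, ∅)]]
16. [S=[4] | E=∅ | C=∅ | D=∅]
→ final value 4

Answer: 4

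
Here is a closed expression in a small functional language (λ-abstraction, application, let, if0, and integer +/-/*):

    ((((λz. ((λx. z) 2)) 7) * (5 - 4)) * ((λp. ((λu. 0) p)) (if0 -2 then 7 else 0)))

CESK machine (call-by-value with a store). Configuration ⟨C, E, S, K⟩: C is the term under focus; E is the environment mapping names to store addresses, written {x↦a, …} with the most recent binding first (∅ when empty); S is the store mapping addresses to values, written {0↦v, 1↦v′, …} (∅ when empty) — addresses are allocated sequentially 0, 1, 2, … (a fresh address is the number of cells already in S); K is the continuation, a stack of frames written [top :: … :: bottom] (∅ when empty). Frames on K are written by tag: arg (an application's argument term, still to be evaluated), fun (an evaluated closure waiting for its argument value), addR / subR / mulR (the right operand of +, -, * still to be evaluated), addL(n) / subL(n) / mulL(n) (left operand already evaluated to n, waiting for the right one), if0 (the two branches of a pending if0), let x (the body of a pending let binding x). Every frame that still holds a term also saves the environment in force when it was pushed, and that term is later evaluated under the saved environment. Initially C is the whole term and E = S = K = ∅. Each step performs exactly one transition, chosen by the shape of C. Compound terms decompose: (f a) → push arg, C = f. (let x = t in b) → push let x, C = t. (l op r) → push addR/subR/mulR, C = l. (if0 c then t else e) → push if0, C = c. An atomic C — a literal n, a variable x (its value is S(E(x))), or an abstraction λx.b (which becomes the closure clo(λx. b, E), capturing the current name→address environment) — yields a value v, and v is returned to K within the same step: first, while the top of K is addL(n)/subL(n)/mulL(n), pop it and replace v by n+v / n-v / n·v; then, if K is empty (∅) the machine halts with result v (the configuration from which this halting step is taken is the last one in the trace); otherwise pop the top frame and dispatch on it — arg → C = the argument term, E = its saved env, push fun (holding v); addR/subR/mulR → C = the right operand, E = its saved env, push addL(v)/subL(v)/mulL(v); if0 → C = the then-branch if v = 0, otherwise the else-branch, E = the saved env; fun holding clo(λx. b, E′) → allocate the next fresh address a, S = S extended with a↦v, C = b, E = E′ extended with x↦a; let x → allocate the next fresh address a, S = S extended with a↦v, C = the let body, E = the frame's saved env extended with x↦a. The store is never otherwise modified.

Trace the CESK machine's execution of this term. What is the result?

t=0: [C=((((λz. ((λx. z) 2)) 7) * (5 - 4)) * ((λp. ((λu. 0) p)) (if0 -2 then 7 else 0))) | E=∅ | S=∅ | K=∅]
t=1: [C=(((λz. ((λx. z) 2)) 7) * (5 - 4)) | E=∅ | S=∅ | K=[mulR]]
t=2: [C=((λz. ((λx. z) 2)) 7) | E=∅ | S=∅ | K=[mulR :: mulR]]
t=3: [C=(λz. ((λx. z) 2)) | E=∅ | S=∅ | K=[arg :: mulR :: mulR]]
t=4: [C=7 | E=∅ | S=∅ | K=[fun :: mulR :: mulR]]
t=5: [C=((λx. z) 2) | E={z↦0} | S={0↦7} | K=[mulR :: mulR]]
t=6: [C=(λx. z) | E={z↦0} | S={0↦7} | K=[arg :: mulR :: mulR]]
t=7: [C=2 | E={z↦0} | S={0↦7} | K=[fun :: mulR :: mulR]]
t=8: [C=z | E={x↦1, z↦0} | S={0↦7, 1↦2} | K=[mulR :: mulR]]
t=9: [C=(5 - 4) | E=∅ | S={0↦7, 1↦2} | K=[mulL(7) :: mulR]]
t=10: [C=5 | E=∅ | S={0↦7, 1↦2} | K=[subR :: mulL(7) :: mulR]]
t=11: [C=4 | E=∅ | S={0↦7, 1↦2} | K=[subL(5) :: mulL(7) :: mulR]]
t=12: [C=((λp. ((λu. 0) p)) (if0 -2 then 7 else 0)) | E=∅ | S={0↦7, 1↦2} | K=[mulL(7)]]
t=13: [C=(λp. ((λu. 0) p)) | E=∅ | S={0↦7, 1↦2} | K=[arg :: mulL(7)]]
t=14: [C=(if0 -2 then 7 else 0) | E=∅ | S={0↦7, 1↦2} | K=[fun :: mulL(7)]]
t=15: [C=-2 | E=∅ | S={0↦7, 1↦2} | K=[if0 :: fun :: mulL(7)]]
t=16: [C=0 | E=∅ | S={0↦7, 1↦2} | K=[fun :: mulL(7)]]
t=17: [C=((λu. 0) p) | E={p↦2} | S={0↦7, 1↦2, 2↦0} | K=[mulL(7)]]
t=18: [C=(λu. 0) | E={p↦2} | S={0↦7, 1↦2, 2↦0} | K=[arg :: mulL(7)]]
t=19: [C=p | E={p↦2} | S={0↦7, 1↦2, 2↦0} | K=[fun :: mulL(7)]]
t=20: [C=0 | E={u↦3, p↦2} | S={0↦7, 1↦2, 2↦0, 3↦0} | K=[mulL(7)]]
→ final value 0

Answer: 0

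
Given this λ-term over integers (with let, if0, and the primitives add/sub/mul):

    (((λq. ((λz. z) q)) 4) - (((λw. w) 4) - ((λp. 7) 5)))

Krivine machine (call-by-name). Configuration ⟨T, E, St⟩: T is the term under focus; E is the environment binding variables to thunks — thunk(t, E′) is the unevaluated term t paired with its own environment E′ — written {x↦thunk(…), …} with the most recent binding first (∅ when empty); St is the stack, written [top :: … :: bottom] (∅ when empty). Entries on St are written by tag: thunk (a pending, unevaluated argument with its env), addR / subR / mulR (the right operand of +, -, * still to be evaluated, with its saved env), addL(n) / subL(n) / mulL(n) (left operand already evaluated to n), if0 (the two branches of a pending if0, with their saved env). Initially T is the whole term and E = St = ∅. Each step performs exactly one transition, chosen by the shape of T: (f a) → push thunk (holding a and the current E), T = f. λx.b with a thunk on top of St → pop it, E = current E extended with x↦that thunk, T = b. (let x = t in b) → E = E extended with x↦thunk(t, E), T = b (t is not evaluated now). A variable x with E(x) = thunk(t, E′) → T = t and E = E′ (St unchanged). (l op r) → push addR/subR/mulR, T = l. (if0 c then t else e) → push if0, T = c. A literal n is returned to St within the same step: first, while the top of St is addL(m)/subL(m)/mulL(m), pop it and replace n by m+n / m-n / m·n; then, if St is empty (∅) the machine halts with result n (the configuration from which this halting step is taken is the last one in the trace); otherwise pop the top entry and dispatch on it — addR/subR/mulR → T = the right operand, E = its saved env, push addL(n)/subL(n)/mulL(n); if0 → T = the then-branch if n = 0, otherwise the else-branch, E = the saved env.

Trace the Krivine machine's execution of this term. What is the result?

[0] ⟨T=(((λq. ((λz. z) q)) 4) - (((λw. w) 4) - ((λp. 7) 5))); E=∅; St=∅⟩
[1] ⟨T=((λq. ((λz. z) q)) 4); E=∅; St=[subR]⟩
[2] ⟨T=(λq. ((λz. z) q)); E=∅; St=[thunk :: subR]⟩
[3] ⟨T=((λz. z) q); E={q↦thunk(4, ∅)}; St=[subR]⟩
[4] ⟨T=(λz. z); E={q↦thunk(4, ∅)}; St=[thunk :: subR]⟩
[5] ⟨T=z; E={z↦thunk(q, {q↦thunk(4, ∅)}), q↦thunk(4, ∅)}; St=[subR]⟩
[6] ⟨T=q; E={q↦thunk(4, ∅)}; St=[subR]⟩
[7] ⟨T=4; E=∅; St=[subR]⟩
[8] ⟨T=(((λw. w) 4) - ((λp. 7) 5)); E=∅; St=[subL(4)]⟩
[9] ⟨T=((λw. w) 4); E=∅; St=[subR :: subL(4)]⟩
[10] ⟨T=(λw. w); E=∅; St=[thunk :: subR :: subL(4)]⟩
[11] ⟨T=w; E={w↦thunk(4, ∅)}; St=[subR :: subL(4)]⟩
[12] ⟨T=4; E=∅; St=[subR :: subL(4)]⟩
[13] ⟨T=((λp. 7) 5); E=∅; St=[subL(4) :: subL(4)]⟩
[14] ⟨T=(λp. 7); E=∅; St=[thunk :: subL(4) :: subL(4)]⟩
[15] ⟨T=7; E={p↦thunk(5, ∅)}; St=[subL(4) :: subL(4)]⟩
→ final value 7

Answer: 7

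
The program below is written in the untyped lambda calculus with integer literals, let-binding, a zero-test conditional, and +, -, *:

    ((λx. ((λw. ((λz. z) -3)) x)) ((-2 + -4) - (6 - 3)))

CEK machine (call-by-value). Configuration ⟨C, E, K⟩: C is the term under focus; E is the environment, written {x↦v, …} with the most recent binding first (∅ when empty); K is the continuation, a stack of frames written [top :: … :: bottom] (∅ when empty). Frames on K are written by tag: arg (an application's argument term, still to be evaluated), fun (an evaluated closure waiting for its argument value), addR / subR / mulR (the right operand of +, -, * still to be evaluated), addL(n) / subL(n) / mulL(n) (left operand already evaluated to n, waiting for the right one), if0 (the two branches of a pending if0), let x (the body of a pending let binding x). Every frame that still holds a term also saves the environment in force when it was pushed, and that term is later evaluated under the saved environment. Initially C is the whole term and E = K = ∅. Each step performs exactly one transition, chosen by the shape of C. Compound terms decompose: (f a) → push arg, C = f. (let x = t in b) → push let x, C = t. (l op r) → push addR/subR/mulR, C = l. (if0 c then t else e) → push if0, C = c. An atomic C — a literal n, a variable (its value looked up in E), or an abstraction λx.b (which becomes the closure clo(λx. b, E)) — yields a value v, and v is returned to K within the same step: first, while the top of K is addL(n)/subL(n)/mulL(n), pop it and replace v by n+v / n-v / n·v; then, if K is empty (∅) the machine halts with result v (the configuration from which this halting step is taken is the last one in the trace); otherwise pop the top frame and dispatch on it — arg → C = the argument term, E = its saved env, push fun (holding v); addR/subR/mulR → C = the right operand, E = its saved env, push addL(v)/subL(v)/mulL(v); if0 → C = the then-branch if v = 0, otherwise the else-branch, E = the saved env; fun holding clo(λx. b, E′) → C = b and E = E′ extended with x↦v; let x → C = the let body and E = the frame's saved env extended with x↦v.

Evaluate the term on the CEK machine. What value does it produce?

Answer: -3

Derivation:
t=0: [C=((λx. ((λw. ((λz. z) -3)) x)) ((-2 + -4) - (6 - 3))) | E=∅ | K=∅]
t=1: [C=(λx. ((λw. ((λz. z) -3)) x)) | E=∅ | K=[arg]]
t=2: [C=((-2 + -4) - (6 - 3)) | E=∅ | K=[fun]]
t=3: [C=(-2 + -4) | E=∅ | K=[subR :: fun]]
t=4: [C=-2 | E=∅ | K=[addR :: subR :: fun]]
t=5: [C=-4 | E=∅ | K=[addL(-2) :: subR :: fun]]
t=6: [C=(6 - 3) | E=∅ | K=[subL(-6) :: fun]]
t=7: [C=6 | E=∅ | K=[subR :: subL(-6) :: fun]]
t=8: [C=3 | E=∅ | K=[subL(6) :: subL(-6) :: fun]]
t=9: [C=((λw. ((λz. z) -3)) x) | E={x↦-9} | K=∅]
t=10: [C=(λw. ((λz. z) -3)) | E={x↦-9} | K=[arg]]
t=11: [C=x | E={x↦-9} | K=[fun]]
t=12: [C=((λz. z) -3) | E={w↦-9, x↦-9} | K=∅]
t=13: [C=(λz. z) | E={w↦-9, x↦-9} | K=[arg]]
t=14: [C=-3 | E={w↦-9, x↦-9} | K=[fun]]
t=15: [C=z | E={z↦-3, w↦-9, x↦-9} | K=∅]
→ final value -3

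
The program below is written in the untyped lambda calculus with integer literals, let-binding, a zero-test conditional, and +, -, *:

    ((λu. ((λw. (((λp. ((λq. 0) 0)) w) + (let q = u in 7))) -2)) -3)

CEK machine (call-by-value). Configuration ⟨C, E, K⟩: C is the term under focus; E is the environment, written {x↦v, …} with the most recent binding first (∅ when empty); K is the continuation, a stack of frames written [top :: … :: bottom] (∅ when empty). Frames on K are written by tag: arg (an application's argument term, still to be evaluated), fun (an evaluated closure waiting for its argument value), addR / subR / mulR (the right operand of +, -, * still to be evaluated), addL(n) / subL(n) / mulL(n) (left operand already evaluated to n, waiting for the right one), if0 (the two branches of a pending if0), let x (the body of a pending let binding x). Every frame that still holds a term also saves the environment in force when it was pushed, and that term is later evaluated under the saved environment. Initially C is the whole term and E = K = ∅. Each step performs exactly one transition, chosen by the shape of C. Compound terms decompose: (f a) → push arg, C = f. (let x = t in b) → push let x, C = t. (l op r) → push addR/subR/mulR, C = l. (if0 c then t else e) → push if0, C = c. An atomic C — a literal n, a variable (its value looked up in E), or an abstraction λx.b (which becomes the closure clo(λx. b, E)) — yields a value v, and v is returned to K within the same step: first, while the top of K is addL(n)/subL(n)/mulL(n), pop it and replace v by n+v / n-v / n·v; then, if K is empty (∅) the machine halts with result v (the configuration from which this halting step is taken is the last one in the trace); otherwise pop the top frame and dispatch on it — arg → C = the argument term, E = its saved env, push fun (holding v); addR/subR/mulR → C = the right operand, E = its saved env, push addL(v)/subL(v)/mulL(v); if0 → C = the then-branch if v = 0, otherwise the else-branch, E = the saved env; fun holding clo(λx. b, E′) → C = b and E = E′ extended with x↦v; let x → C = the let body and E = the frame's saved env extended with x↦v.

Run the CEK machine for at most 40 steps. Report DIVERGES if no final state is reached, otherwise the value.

Answer: 7

Derivation:
[0] <C=((λu. ((λw. (((λp. ((λq. 0) 0)) w) + (let q = u in 7))) -2)) -3), E=∅, K=∅>
[1] <C=(λu. ((λw. (((λp. ((λq. 0) 0)) w) + (let q = u in 7))) -2)), E=∅, K=[arg]>
[2] <C=-3, E=∅, K=[fun]>
[3] <C=((λw. (((λp. ((λq. 0) 0)) w) + (let q = u in 7))) -2), E={u↦-3}, K=∅>
[4] <C=(λw. (((λp. ((λq. 0) 0)) w) + (let q = u in 7))), E={u↦-3}, K=[arg]>
[5] <C=-2, E={u↦-3}, K=[fun]>
[6] <C=(((λp. ((λq. 0) 0)) w) + (let q = u in 7)), E={w↦-2, u↦-3}, K=∅>
[7] <C=((λp. ((λq. 0) 0)) w), E={w↦-2, u↦-3}, K=[addR]>
[8] <C=(λp. ((λq. 0) 0)), E={w↦-2, u↦-3}, K=[arg :: addR]>
[9] <C=w, E={w↦-2, u↦-3}, K=[fun :: addR]>
[10] <C=((λq. 0) 0), E={p↦-2, w↦-2, u↦-3}, K=[addR]>
[11] <C=(λq. 0), E={p↦-2, w↦-2, u↦-3}, K=[arg :: addR]>
[12] <C=0, E={p↦-2, w↦-2, u↦-3}, K=[fun :: addR]>
[13] <C=0, E={q↦0, p↦-2, w↦-2, u↦-3}, K=[addR]>
[14] <C=(let q = u in 7), E={w↦-2, u↦-3}, K=[addL(0)]>
[15] <C=u, E={w↦-2, u↦-3}, K=[let q :: addL(0)]>
[16] <C=7, E={q↦-3, w↦-2, u↦-3}, K=[addL(0)]>
→ final value 7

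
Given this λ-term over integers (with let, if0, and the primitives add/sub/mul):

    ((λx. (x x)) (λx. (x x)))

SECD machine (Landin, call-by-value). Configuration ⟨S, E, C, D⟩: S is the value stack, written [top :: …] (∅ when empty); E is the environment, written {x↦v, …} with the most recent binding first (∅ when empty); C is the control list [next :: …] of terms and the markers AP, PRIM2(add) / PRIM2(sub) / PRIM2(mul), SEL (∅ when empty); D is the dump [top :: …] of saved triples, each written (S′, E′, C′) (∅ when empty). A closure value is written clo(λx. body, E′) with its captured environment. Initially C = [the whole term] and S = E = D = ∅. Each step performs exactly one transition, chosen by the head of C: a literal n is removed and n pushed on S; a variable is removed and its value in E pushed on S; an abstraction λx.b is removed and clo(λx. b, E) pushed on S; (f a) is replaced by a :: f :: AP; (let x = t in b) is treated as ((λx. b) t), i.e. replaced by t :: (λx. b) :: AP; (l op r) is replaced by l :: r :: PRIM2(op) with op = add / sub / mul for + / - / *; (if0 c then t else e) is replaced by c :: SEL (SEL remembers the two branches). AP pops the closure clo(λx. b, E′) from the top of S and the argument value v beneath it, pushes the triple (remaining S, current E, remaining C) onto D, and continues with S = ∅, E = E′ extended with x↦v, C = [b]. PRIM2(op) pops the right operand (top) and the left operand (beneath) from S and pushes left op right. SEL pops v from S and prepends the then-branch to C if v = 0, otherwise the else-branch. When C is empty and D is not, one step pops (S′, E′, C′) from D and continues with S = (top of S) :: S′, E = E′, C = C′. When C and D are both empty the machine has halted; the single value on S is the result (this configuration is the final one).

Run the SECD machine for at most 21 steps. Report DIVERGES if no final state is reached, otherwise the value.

[0] <S=∅, E=∅, C=[((λx. (x x)) (λx. (x x)))], D=∅>
[1] <S=∅, E=∅, C=[(λx. (x x)) :: (λx. (x x)) :: AP], D=∅>
[2] <S=[clo(λx. (x x), ∅)], E=∅, C=[(λx. (x x)) :: AP], D=∅>
[3] <S=[clo(λx. (x x), ∅) :: clo(λx. (x x), ∅)], E=∅, C=[AP], D=∅>
[4] <S=∅, E={x↦clo(λx. (x x), ∅)}, C=[(x x)], D=[(∅, ∅, ∅)]>
[5] <S=∅, E={x↦clo(λx. (x x), ∅)}, C=[x :: x :: AP], D=[(∅, ∅, ∅)]>
[6] <S=[clo(λx. (x x), ∅)], E={x↦clo(λx. (x x), ∅)}, C=[x :: AP], D=[(∅, ∅, ∅)]>
[7] <S=[clo(λx. (x x), ∅) :: clo(λx. (x x), ∅)], E={x↦clo(λx. (x x), ∅)}, C=[AP], D=[(∅, ∅, ∅)]>
[8] <S=∅, E={x↦clo(λx. (x x), ∅)}, C=[(x x)], D=[(∅, {x↦clo(λx. (x x), ∅)}, ∅) :: (∅, ∅, ∅)]>
[9] <S=∅, E={x↦clo(λx. (x x), ∅)}, C=[x :: x :: AP], D=[(∅, {x↦clo(λx. (x x), ∅)}, ∅) :: (∅, ∅, ∅)]>
[10] <S=[clo(λx. (x x), ∅)], E={x↦clo(λx. (x x), ∅)}, C=[x :: AP], D=[(∅, {x↦clo(λx. (x x), ∅)}, ∅) :: (∅, ∅, ∅)]>
[11] <S=[clo(λx. (x x), ∅) :: clo(λx. (x x), ∅)], E={x↦clo(λx. (x x), ∅)}, C=[AP], D=[(∅, {x↦clo(λx. (x x), ∅)}, ∅) :: (∅, ∅, ∅)]>
[12] <S=∅, E={x↦clo(λx. (x x), ∅)}, C=[(x x)], D=[(∅, {x↦clo(λx. (x x), ∅)}, ∅) :: (∅, {x↦clo(λx. (x x), ∅)}, ∅) :: (∅, ∅, ∅)]>
[13] <S=∅, E={x↦clo(λx. (x x), ∅)}, C=[x :: x :: AP], D=[(∅, {x↦clo(λx. (x x), ∅)}, ∅) :: (∅, {x↦clo(λx. (x x), ∅)}, ∅) :: (∅, ∅, ∅)]>
[14] <S=[clo(λx. (x x), ∅)], E={x↦clo(λx. (x x), ∅)}, C=[x :: AP], D=[(∅, {x↦clo(λx. (x x), ∅)}, ∅) :: (∅, {x↦clo(λx. (x x), ∅)}, ∅) :: (∅, ∅, ∅)]>
[15] <S=[clo(λx. (x x), ∅) :: clo(λx. (x x), ∅)], E={x↦clo(λx. (x x), ∅)}, C=[AP], D=[(∅, {x↦clo(λx. (x x), ∅)}, ∅) :: (∅, {x↦clo(λx. (x x), ∅)}, ∅) :: (∅, ∅, ∅)]>
[16] <S=∅, E={x↦clo(λx. (x x), ∅)}, C=[(x x)], D=[(∅, {x↦clo(λx. (x x), ∅)}, ∅) :: (∅, {x↦clo(λx. (x x), ∅)}, ∅) :: (∅, {x↦clo(λx. (x x), ∅)}, ∅) :: (∅, ∅, ∅)]>
[17] <S=∅, E={x↦clo(λx. (x x), ∅)}, C=[x :: x :: AP], D=[(∅, {x↦clo(λx. (x x), ∅)}, ∅) :: (∅, {x↦clo(λx. (x x), ∅)}, ∅) :: (∅, {x↦clo(λx. (x x), ∅)}, ∅) :: (∅, ∅, ∅)]>
[18] <S=[clo(λx. (x x), ∅)], E={x↦clo(λx. (x x), ∅)}, C=[x :: AP], D=[(∅, {x↦clo(λx. (x x), ∅)}, ∅) :: (∅, {x↦clo(λx. (x x), ∅)}, ∅) :: (∅, {x↦clo(λx. (x x), ∅)}, ∅) :: (∅, ∅, ∅)]>
[19] <S=[clo(λx. (x x), ∅) :: clo(λx. (x x), ∅)], E={x↦clo(λx. (x x), ∅)}, C=[AP], D=[(∅, {x↦clo(λx. (x x), ∅)}, ∅) :: (∅, {x↦clo(λx. (x x), ∅)}, ∅) :: (∅, {x↦clo(λx. (x x), ∅)}, ∅) :: (∅, ∅, ∅)]>
[20] <S=∅, E={x↦clo(λx. (x x), ∅)}, C=[(x x)], D=[(∅, {x↦clo(λx. (x x), ∅)}, ∅) :: (∅, {x↦clo(λx. (x x), ∅)}, ∅) :: (∅, {x↦clo(λx. (x x), ∅)}, ∅) :: (∅, {x↦clo(λx. (x x), ∅)}, ∅) :: (∅, ∅, ∅)]>
[21] <S=∅, E={x↦clo(λx. (x x), ∅)}, C=[x :: x :: AP], D=[(∅, {x↦clo(λx. (x x), ∅)}, ∅) :: (∅, {x↦clo(λx. (x x), ∅)}, ∅) :: (∅, {x↦clo(λx. (x x), ∅)}, ∅) :: (∅, {x↦clo(λx. (x x), ∅)}, ∅) :: (∅, ∅, ∅)]>
→ 21 transitions taken and the configuration is still not final: no result within 21 steps

Answer: DIVERGES (no final state within 21 steps)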